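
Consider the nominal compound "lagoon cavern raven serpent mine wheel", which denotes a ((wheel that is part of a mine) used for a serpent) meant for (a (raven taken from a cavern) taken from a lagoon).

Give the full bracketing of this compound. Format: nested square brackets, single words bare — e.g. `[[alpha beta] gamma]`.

Whole compound: head "wheel" (specifically "serpent mine wheel"), modifier "lagoon cavern raven".
Within "lagoon cavern raven", the head is "raven" (specifically "cavern raven") and the modifier is "lagoon".
Within "cavern raven", the head is "raven" and the modifier is "cavern".
Within "serpent mine wheel", the head is "wheel" (specifically "mine wheel") and the modifier is "serpent".
Within "mine wheel", the head is "wheel" and the modifier is "mine".
Assembled: [[lagoon [cavern raven]] [serpent [mine wheel]]].

[[lagoon [cavern raven]] [serpent [mine wheel]]]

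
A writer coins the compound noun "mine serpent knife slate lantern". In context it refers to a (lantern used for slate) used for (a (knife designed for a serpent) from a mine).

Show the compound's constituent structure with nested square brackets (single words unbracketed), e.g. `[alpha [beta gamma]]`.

[[mine [serpent knife]] [slate lantern]]

The outermost head in the paraphrase is "lantern" (specifically "slate lantern"), modified by "mine serpent knife".
Inside "mine serpent knife": head "knife" (specifically "serpent knife"), modifier "mine".
Inside "serpent knife": head "knife", modifier "serpent".
Inside "slate lantern": head "lantern", modifier "slate".
Putting it together: [[mine [serpent knife]] [slate lantern]].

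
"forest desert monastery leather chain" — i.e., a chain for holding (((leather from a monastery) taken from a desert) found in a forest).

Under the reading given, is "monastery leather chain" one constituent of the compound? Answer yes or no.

The top-level split is [forest desert monastery leather] [chain]; the full structure is [[forest [desert [monastery leather]]] chain].
"monastery leather chain" straddles a constituent boundary, so it is not a single unit.

no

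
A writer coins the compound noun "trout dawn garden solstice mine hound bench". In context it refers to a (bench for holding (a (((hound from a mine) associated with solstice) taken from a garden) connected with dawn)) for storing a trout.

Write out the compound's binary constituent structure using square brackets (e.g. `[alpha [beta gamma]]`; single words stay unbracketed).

[trout [[dawn [garden [solstice [mine hound]]]] bench]]

Whole compound: head "bench" (specifically "dawn garden solstice mine hound bench"), modifier "trout".
"dawn garden solstice mine hound bench" → head "bench", modifier "dawn garden solstice mine hound".
"dawn garden solstice mine hound" → head "hound" (specifically "garden solstice mine hound"), modifier "dawn".
"garden solstice mine hound" → head "hound" (specifically "solstice mine hound"), modifier "garden".
"solstice mine hound" → head "hound" (specifically "mine hound"), modifier "solstice".
"mine hound" → head "hound", modifier "mine".
So the structure is [trout [[dawn [garden [solstice [mine hound]]]] bench]].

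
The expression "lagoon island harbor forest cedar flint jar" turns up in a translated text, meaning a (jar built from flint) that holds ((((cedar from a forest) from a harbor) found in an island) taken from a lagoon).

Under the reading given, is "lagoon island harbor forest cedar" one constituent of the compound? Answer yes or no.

yes

The paraphrase groups the words so that "lagoon island harbor forest cedar" is one unit: it corresponds to a single parenthesized sub-phrase.
The full structure is [[lagoon [island [harbor [forest cedar]]]] [flint jar]], in which [lagoon island harbor forest cedar] is a constituent.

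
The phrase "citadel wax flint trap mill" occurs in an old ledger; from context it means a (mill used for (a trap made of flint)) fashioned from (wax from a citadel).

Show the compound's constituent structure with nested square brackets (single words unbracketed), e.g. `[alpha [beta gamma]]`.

[[citadel wax] [[flint trap] mill]]

The outermost head in the paraphrase is "mill" (specifically "flint trap mill"), modified by "citadel wax".
"citadel wax" → head "wax", modifier "citadel".
"flint trap mill" → head "mill", modifier "flint trap".
"flint trap" → head "trap", modifier "flint".
Putting it together: [[citadel wax] [[flint trap] mill]].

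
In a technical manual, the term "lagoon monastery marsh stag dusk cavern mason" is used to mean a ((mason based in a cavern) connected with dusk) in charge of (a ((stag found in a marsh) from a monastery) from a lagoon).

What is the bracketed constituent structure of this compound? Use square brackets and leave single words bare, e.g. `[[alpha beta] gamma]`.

Overall it is a kind of mason (specifically "dusk cavern mason"); the modifier is "lagoon monastery marsh stag".
Inside "lagoon monastery marsh stag": head "stag" (specifically "monastery marsh stag"), modifier "lagoon".
Inside "monastery marsh stag": head "stag" (specifically "marsh stag"), modifier "monastery".
Inside "marsh stag": head "stag", modifier "marsh".
Inside "dusk cavern mason": head "mason" (specifically "cavern mason"), modifier "dusk".
Inside "cavern mason": head "mason", modifier "cavern".
Assembled: [[lagoon [monastery [marsh stag]]] [dusk [cavern mason]]].

[[lagoon [monastery [marsh stag]]] [dusk [cavern mason]]]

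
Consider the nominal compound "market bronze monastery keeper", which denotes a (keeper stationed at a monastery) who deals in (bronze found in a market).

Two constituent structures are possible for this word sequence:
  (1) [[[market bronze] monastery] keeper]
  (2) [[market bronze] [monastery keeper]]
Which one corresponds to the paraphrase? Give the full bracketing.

The paraphrase's head is the "keeper" part ("monastery keeper"); its modifier is "market bronze".
That top-level split, carried through the inner groups, gives [[market bronze] [monastery keeper]].

[[market bronze] [monastery keeper]]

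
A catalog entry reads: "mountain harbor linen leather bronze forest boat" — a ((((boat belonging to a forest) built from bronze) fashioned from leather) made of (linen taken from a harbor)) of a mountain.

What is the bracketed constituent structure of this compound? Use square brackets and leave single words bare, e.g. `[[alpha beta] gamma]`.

[mountain [[harbor linen] [leather [bronze [forest boat]]]]]

Overall it is a kind of boat (specifically "harbor linen leather bronze forest boat"); the modifier is "mountain".
"harbor linen leather bronze forest boat" → head "boat" (specifically "leather bronze forest boat"), modifier "harbor linen".
"harbor linen" → head "linen", modifier "harbor".
"leather bronze forest boat" → head "boat" (specifically "bronze forest boat"), modifier "leather".
"bronze forest boat" → head "boat" (specifically "forest boat"), modifier "bronze".
"forest boat" → head "boat", modifier "forest".
So the structure is [mountain [[harbor linen] [leather [bronze [forest boat]]]]].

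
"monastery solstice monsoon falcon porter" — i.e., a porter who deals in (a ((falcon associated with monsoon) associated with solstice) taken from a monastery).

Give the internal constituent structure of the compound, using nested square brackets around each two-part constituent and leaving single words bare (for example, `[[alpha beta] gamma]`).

Whole compound: head "porter", modifier "monastery solstice monsoon falcon".
Within "monastery solstice monsoon falcon", the head is "falcon" (specifically "solstice monsoon falcon") and the modifier is "monastery".
Within "solstice monsoon falcon", the head is "falcon" (specifically "monsoon falcon") and the modifier is "solstice".
Within "monsoon falcon", the head is "falcon" and the modifier is "monsoon".
Putting it together: [[monastery [solstice [monsoon falcon]]] porter].

[[monastery [solstice [monsoon falcon]]] porter]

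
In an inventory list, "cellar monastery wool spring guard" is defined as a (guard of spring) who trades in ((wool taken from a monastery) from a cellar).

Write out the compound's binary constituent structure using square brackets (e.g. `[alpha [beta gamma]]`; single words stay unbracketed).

[[cellar [monastery wool]] [spring guard]]

At the top level: head "guard" (specifically "spring guard"); modifier "cellar monastery wool".
"cellar monastery wool" → head "wool" (specifically "monastery wool"), modifier "cellar".
"monastery wool" → head "wool", modifier "monastery".
"spring guard" → head "guard", modifier "spring".
So the structure is [[cellar [monastery wool]] [spring guard]].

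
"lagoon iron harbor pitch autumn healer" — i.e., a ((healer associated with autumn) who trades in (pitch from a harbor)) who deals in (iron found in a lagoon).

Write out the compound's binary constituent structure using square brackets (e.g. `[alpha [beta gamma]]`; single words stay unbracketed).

[[lagoon iron] [[harbor pitch] [autumn healer]]]

Whole compound: head "healer" (specifically "harbor pitch autumn healer"), modifier "lagoon iron".
Inside "lagoon iron": head "iron", modifier "lagoon".
Inside "harbor pitch autumn healer": head "healer" (specifically "autumn healer"), modifier "harbor pitch".
Inside "harbor pitch": head "pitch", modifier "harbor".
Inside "autumn healer": head "healer", modifier "autumn".
Putting it together: [[lagoon iron] [[harbor pitch] [autumn healer]]].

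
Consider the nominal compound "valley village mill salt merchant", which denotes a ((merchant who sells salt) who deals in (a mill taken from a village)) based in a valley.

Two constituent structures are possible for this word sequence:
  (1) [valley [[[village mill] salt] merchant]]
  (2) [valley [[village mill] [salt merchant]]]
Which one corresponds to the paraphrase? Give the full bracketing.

The paraphrase's head is the "merchant" part ("village mill salt merchant"); its modifier is "valley".
That top-level split, carried through the inner groups, gives [valley [[village mill] [salt merchant]]].

[valley [[village mill] [salt merchant]]]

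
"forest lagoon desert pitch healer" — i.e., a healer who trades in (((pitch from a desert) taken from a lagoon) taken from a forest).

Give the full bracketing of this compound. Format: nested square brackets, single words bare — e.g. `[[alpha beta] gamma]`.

[[forest [lagoon [desert pitch]]] healer]

The outermost head in the paraphrase is "healer", modified by "forest lagoon desert pitch".
"forest lagoon desert pitch" → head "pitch" (specifically "lagoon desert pitch"), modifier "forest".
"lagoon desert pitch" → head "pitch" (specifically "desert pitch"), modifier "lagoon".
"desert pitch" → head "pitch", modifier "desert".
Putting it together: [[forest [lagoon [desert pitch]]] healer].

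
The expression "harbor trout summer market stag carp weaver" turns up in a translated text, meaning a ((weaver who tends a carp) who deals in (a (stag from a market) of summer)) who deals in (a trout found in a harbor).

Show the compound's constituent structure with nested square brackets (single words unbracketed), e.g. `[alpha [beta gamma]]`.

The outermost head in the paraphrase is "weaver" (specifically "summer market stag carp weaver"), modified by "harbor trout".
Inside "harbor trout": head "trout", modifier "harbor".
Inside "summer market stag carp weaver": head "weaver" (specifically "carp weaver"), modifier "summer market stag".
Inside "summer market stag": head "stag" (specifically "market stag"), modifier "summer".
Inside "market stag": head "stag", modifier "market".
Inside "carp weaver": head "weaver", modifier "carp".
Assembled: [[harbor trout] [[summer [market stag]] [carp weaver]]].

[[harbor trout] [[summer [market stag]] [carp weaver]]]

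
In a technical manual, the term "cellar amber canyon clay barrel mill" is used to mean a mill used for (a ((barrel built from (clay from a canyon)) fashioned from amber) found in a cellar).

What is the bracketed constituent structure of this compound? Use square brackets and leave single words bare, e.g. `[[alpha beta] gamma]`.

[[cellar [amber [[canyon clay] barrel]]] mill]

Whole compound: head "mill", modifier "cellar amber canyon clay barrel".
Inside "cellar amber canyon clay barrel": head "barrel" (specifically "amber canyon clay barrel"), modifier "cellar".
Inside "amber canyon clay barrel": head "barrel" (specifically "canyon clay barrel"), modifier "amber".
Inside "canyon clay barrel": head "barrel", modifier "canyon clay".
Inside "canyon clay": head "clay", modifier "canyon".
Assembled: [[cellar [amber [[canyon clay] barrel]]] mill].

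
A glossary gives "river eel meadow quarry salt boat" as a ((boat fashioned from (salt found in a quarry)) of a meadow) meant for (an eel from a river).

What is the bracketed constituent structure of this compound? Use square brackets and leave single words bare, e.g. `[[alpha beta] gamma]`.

[[river eel] [meadow [[quarry salt] boat]]]

The outermost head in the paraphrase is "boat" (specifically "meadow quarry salt boat"), modified by "river eel".
"river eel" → head "eel", modifier "river".
"meadow quarry salt boat" → head "boat" (specifically "quarry salt boat"), modifier "meadow".
"quarry salt boat" → head "boat", modifier "quarry salt".
"quarry salt" → head "salt", modifier "quarry".
Assembled: [[river eel] [meadow [[quarry salt] boat]]].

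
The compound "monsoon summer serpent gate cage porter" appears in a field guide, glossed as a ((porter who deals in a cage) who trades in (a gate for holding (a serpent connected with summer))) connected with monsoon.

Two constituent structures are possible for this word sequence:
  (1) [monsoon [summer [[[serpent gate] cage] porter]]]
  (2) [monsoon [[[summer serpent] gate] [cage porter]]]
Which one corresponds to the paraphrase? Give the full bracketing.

[monsoon [[[summer serpent] gate] [cage porter]]]

The paraphrase's head is the "porter" part ("summer serpent gate cage porter"); its modifier is "monsoon".
That top-level split, carried through the inner groups, gives [monsoon [[[summer serpent] gate] [cage porter]]].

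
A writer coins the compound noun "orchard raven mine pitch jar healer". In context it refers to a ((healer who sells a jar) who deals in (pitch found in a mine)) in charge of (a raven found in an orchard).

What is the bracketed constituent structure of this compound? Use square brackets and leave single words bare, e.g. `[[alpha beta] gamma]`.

[[orchard raven] [[mine pitch] [jar healer]]]

Whole compound: head "healer" (specifically "mine pitch jar healer"), modifier "orchard raven".
Within "orchard raven", the head is "raven" and the modifier is "orchard".
Within "mine pitch jar healer", the head is "healer" (specifically "jar healer") and the modifier is "mine pitch".
Within "mine pitch", the head is "pitch" and the modifier is "mine".
Within "jar healer", the head is "healer" and the modifier is "jar".
Putting it together: [[orchard raven] [[mine pitch] [jar healer]]].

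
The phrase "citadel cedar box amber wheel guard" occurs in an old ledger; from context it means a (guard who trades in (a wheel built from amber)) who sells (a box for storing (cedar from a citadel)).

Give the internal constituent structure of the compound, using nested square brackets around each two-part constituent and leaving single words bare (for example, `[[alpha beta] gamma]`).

[[[citadel cedar] box] [[amber wheel] guard]]

Whole compound: head "guard" (specifically "amber wheel guard"), modifier "citadel cedar box".
"citadel cedar box" → head "box", modifier "citadel cedar".
"citadel cedar" → head "cedar", modifier "citadel".
"amber wheel guard" → head "guard", modifier "amber wheel".
"amber wheel" → head "wheel", modifier "amber".
Assembled: [[[citadel cedar] box] [[amber wheel] guard]].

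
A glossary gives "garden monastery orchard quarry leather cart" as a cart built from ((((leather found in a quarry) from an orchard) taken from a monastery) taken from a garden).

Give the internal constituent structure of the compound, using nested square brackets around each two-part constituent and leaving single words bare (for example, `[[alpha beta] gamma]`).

[[garden [monastery [orchard [quarry leather]]]] cart]

The outermost head in the paraphrase is "cart", modified by "garden monastery orchard quarry leather".
Within "garden monastery orchard quarry leather", the head is "leather" (specifically "monastery orchard quarry leather") and the modifier is "garden".
Within "monastery orchard quarry leather", the head is "leather" (specifically "orchard quarry leather") and the modifier is "monastery".
Within "orchard quarry leather", the head is "leather" (specifically "quarry leather") and the modifier is "orchard".
Within "quarry leather", the head is "leather" and the modifier is "quarry".
Assembled: [[garden [monastery [orchard [quarry leather]]]] cart].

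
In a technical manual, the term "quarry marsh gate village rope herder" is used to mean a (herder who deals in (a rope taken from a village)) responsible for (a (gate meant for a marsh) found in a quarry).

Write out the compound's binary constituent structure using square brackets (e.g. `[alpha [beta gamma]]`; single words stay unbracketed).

[[quarry [marsh gate]] [[village rope] herder]]

At the top level: head "herder" (specifically "village rope herder"); modifier "quarry marsh gate".
Within "quarry marsh gate", the head is "gate" (specifically "marsh gate") and the modifier is "quarry".
Within "marsh gate", the head is "gate" and the modifier is "marsh".
Within "village rope herder", the head is "herder" and the modifier is "village rope".
Within "village rope", the head is "rope" and the modifier is "village".
So the structure is [[quarry [marsh gate]] [[village rope] herder]].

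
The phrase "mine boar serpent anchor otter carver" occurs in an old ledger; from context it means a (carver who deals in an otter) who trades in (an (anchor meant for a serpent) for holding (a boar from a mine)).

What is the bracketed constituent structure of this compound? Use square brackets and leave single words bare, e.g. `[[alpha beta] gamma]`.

[[[mine boar] [serpent anchor]] [otter carver]]

Overall it is a kind of carver (specifically "otter carver"); the modifier is "mine boar serpent anchor".
Within "mine boar serpent anchor", the head is "anchor" (specifically "serpent anchor") and the modifier is "mine boar".
Within "mine boar", the head is "boar" and the modifier is "mine".
Within "serpent anchor", the head is "anchor" and the modifier is "serpent".
Within "otter carver", the head is "carver" and the modifier is "otter".
Assembled: [[[mine boar] [serpent anchor]] [otter carver]].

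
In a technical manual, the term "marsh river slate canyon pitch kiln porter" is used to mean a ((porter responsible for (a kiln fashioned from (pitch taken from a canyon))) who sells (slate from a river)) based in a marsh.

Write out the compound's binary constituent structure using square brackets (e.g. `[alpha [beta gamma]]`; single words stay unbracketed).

Overall it is a kind of porter (specifically "river slate canyon pitch kiln porter"); the modifier is "marsh".
Within "river slate canyon pitch kiln porter", the head is "porter" (specifically "canyon pitch kiln porter") and the modifier is "river slate".
Within "river slate", the head is "slate" and the modifier is "river".
Within "canyon pitch kiln porter", the head is "porter" and the modifier is "canyon pitch kiln".
Within "canyon pitch kiln", the head is "kiln" and the modifier is "canyon pitch".
Within "canyon pitch", the head is "pitch" and the modifier is "canyon".
Assembled: [marsh [[river slate] [[[canyon pitch] kiln] porter]]].

[marsh [[river slate] [[[canyon pitch] kiln] porter]]]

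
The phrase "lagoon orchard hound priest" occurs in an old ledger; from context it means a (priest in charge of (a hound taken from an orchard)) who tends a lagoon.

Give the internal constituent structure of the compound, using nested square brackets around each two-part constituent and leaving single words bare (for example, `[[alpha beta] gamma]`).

[lagoon [[orchard hound] priest]]

Overall it is a kind of priest (specifically "orchard hound priest"); the modifier is "lagoon".
"orchard hound priest" → head "priest", modifier "orchard hound".
"orchard hound" → head "hound", modifier "orchard".
Assembled: [lagoon [[orchard hound] priest]].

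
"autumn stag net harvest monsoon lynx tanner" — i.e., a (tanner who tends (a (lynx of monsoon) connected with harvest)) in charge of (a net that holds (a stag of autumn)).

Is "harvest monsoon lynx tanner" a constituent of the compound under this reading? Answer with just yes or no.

The paraphrase groups the words so that "harvest monsoon lynx tanner" is one unit: it corresponds to a single parenthesized sub-phrase.
The full structure is [[[autumn stag] net] [[harvest [monsoon lynx]] tanner]], in which [harvest monsoon lynx tanner] is a constituent.

yes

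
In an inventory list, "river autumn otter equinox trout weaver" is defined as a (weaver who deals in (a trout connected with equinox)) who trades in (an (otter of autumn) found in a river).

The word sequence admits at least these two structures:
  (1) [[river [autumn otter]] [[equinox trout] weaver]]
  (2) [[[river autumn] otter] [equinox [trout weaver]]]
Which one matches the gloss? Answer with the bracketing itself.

[[river [autumn otter]] [[equinox trout] weaver]]

The paraphrase's head is the "weaver" part ("equinox trout weaver"); its modifier is "river autumn otter".
That top-level split, carried through the inner groups, gives [[river [autumn otter]] [[equinox trout] weaver]].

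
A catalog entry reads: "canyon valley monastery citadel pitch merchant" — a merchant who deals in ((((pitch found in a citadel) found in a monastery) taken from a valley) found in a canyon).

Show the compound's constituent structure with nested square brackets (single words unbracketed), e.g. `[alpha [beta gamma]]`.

[[canyon [valley [monastery [citadel pitch]]]] merchant]

Whole compound: head "merchant", modifier "canyon valley monastery citadel pitch".
"canyon valley monastery citadel pitch" → head "pitch" (specifically "valley monastery citadel pitch"), modifier "canyon".
"valley monastery citadel pitch" → head "pitch" (specifically "monastery citadel pitch"), modifier "valley".
"monastery citadel pitch" → head "pitch" (specifically "citadel pitch"), modifier "monastery".
"citadel pitch" → head "pitch", modifier "citadel".
Putting it together: [[canyon [valley [monastery [citadel pitch]]]] merchant].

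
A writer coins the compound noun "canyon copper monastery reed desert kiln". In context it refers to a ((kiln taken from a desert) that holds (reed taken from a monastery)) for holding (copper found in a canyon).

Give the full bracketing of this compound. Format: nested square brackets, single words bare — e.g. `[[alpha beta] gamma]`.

At the top level: head "kiln" (specifically "monastery reed desert kiln"); modifier "canyon copper".
"canyon copper" → head "copper", modifier "canyon".
"monastery reed desert kiln" → head "kiln" (specifically "desert kiln"), modifier "monastery reed".
"monastery reed" → head "reed", modifier "monastery".
"desert kiln" → head "kiln", modifier "desert".
So the structure is [[canyon copper] [[monastery reed] [desert kiln]]].

[[canyon copper] [[monastery reed] [desert kiln]]]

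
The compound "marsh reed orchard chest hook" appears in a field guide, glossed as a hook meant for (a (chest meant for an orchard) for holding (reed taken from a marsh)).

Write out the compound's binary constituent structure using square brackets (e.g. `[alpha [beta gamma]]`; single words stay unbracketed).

At the top level: head "hook"; modifier "marsh reed orchard chest".
"marsh reed orchard chest" → head "chest" (specifically "orchard chest"), modifier "marsh reed".
"marsh reed" → head "reed", modifier "marsh".
"orchard chest" → head "chest", modifier "orchard".
So the structure is [[[marsh reed] [orchard chest]] hook].

[[[marsh reed] [orchard chest]] hook]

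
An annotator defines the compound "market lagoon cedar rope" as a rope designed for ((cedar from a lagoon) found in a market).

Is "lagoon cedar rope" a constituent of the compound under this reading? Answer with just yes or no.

no

The top-level split is [market lagoon cedar] [rope]; the full structure is [[market [lagoon cedar]] rope].
"lagoon cedar rope" straddles a constituent boundary, so it is not a single unit.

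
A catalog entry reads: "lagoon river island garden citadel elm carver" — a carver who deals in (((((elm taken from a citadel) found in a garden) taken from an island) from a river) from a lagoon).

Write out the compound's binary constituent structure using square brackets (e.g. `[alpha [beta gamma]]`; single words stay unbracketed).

At the top level: head "carver"; modifier "lagoon river island garden citadel elm".
Inside "lagoon river island garden citadel elm": head "elm" (specifically "river island garden citadel elm"), modifier "lagoon".
Inside "river island garden citadel elm": head "elm" (specifically "island garden citadel elm"), modifier "river".
Inside "island garden citadel elm": head "elm" (specifically "garden citadel elm"), modifier "island".
Inside "garden citadel elm": head "elm" (specifically "citadel elm"), modifier "garden".
Inside "citadel elm": head "elm", modifier "citadel".
Assembled: [[lagoon [river [island [garden [citadel elm]]]]] carver].

[[lagoon [river [island [garden [citadel elm]]]]] carver]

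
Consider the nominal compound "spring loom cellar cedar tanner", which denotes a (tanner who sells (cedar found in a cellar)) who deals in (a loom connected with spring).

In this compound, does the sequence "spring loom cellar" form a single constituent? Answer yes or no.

no

The top-level split is [spring loom] [cellar cedar tanner]; the full structure is [[spring loom] [[cellar cedar] tanner]].
"spring loom cellar" straddles a constituent boundary, so it is not a single unit.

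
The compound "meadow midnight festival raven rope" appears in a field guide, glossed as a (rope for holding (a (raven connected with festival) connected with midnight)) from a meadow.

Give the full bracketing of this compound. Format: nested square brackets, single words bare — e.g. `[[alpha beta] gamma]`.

[meadow [[midnight [festival raven]] rope]]

Whole compound: head "rope" (specifically "midnight festival raven rope"), modifier "meadow".
Inside "midnight festival raven rope": head "rope", modifier "midnight festival raven".
Inside "midnight festival raven": head "raven" (specifically "festival raven"), modifier "midnight".
Inside "festival raven": head "raven", modifier "festival".
So the structure is [meadow [[midnight [festival raven]] rope]].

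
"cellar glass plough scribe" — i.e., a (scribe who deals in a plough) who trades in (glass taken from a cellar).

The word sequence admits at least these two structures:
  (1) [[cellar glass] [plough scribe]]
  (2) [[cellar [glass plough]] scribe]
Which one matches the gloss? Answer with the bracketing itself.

The paraphrase's head is the "scribe" part ("plough scribe"); its modifier is "cellar glass".
That top-level split, carried through the inner groups, gives [[cellar glass] [plough scribe]].

[[cellar glass] [plough scribe]]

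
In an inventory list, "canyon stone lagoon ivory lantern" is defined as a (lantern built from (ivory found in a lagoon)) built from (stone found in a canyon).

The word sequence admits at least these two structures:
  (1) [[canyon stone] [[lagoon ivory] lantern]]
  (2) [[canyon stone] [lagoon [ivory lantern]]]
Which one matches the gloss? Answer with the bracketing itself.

[[canyon stone] [[lagoon ivory] lantern]]

The paraphrase's head is the "lantern" part ("lagoon ivory lantern"); its modifier is "canyon stone".
That top-level split, carried through the inner groups, gives [[canyon stone] [[lagoon ivory] lantern]].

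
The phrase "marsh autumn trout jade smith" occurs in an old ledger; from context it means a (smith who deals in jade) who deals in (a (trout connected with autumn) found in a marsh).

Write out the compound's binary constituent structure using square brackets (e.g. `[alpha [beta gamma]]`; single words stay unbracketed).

[[marsh [autumn trout]] [jade smith]]

Overall it is a kind of smith (specifically "jade smith"); the modifier is "marsh autumn trout".
Within "marsh autumn trout", the head is "trout" (specifically "autumn trout") and the modifier is "marsh".
Within "autumn trout", the head is "trout" and the modifier is "autumn".
Within "jade smith", the head is "smith" and the modifier is "jade".
So the structure is [[marsh [autumn trout]] [jade smith]].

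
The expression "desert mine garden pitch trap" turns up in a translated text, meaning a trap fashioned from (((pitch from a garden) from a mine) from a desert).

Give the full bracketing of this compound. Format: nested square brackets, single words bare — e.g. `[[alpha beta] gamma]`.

The outermost head in the paraphrase is "trap", modified by "desert mine garden pitch".
"desert mine garden pitch" → head "pitch" (specifically "mine garden pitch"), modifier "desert".
"mine garden pitch" → head "pitch" (specifically "garden pitch"), modifier "mine".
"garden pitch" → head "pitch", modifier "garden".
Putting it together: [[desert [mine [garden pitch]]] trap].

[[desert [mine [garden pitch]]] trap]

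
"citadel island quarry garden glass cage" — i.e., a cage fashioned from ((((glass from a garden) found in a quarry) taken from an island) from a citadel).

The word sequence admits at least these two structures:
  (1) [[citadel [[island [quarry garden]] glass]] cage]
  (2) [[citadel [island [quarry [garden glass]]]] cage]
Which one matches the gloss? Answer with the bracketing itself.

[[citadel [island [quarry [garden glass]]]] cage]

The paraphrase's head is the "cage" part ("cage"); its modifier is "citadel island quarry garden glass".
That top-level split, carried through the inner groups, gives [[citadel [island [quarry [garden glass]]]] cage].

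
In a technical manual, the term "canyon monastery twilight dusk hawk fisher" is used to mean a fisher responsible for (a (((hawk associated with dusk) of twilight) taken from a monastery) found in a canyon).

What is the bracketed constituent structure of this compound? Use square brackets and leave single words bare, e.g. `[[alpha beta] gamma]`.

[[canyon [monastery [twilight [dusk hawk]]]] fisher]

Overall it is a kind of fisher; the modifier is "canyon monastery twilight dusk hawk".
Within "canyon monastery twilight dusk hawk", the head is "hawk" (specifically "monastery twilight dusk hawk") and the modifier is "canyon".
Within "monastery twilight dusk hawk", the head is "hawk" (specifically "twilight dusk hawk") and the modifier is "monastery".
Within "twilight dusk hawk", the head is "hawk" (specifically "dusk hawk") and the modifier is "twilight".
Within "dusk hawk", the head is "hawk" and the modifier is "dusk".
So the structure is [[canyon [monastery [twilight [dusk hawk]]]] fisher].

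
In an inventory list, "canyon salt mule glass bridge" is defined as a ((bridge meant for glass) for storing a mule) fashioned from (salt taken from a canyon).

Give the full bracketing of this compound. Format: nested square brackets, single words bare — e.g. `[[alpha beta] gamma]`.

Overall it is a kind of bridge (specifically "mule glass bridge"); the modifier is "canyon salt".
Within "canyon salt", the head is "salt" and the modifier is "canyon".
Within "mule glass bridge", the head is "bridge" (specifically "glass bridge") and the modifier is "mule".
Within "glass bridge", the head is "bridge" and the modifier is "glass".
Putting it together: [[canyon salt] [mule [glass bridge]]].

[[canyon salt] [mule [glass bridge]]]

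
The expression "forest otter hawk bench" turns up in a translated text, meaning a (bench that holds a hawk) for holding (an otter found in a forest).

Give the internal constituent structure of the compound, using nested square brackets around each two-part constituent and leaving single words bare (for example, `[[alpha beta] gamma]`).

[[forest otter] [hawk bench]]

Overall it is a kind of bench (specifically "hawk bench"); the modifier is "forest otter".
Within "forest otter", the head is "otter" and the modifier is "forest".
Within "hawk bench", the head is "bench" and the modifier is "hawk".
Putting it together: [[forest otter] [hawk bench]].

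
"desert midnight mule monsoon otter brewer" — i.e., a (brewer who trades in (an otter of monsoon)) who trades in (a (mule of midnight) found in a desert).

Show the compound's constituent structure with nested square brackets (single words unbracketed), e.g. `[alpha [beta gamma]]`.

Overall it is a kind of brewer (specifically "monsoon otter brewer"); the modifier is "desert midnight mule".
"desert midnight mule" → head "mule" (specifically "midnight mule"), modifier "desert".
"midnight mule" → head "mule", modifier "midnight".
"monsoon otter brewer" → head "brewer", modifier "monsoon otter".
"monsoon otter" → head "otter", modifier "monsoon".
Assembled: [[desert [midnight mule]] [[monsoon otter] brewer]].

[[desert [midnight mule]] [[monsoon otter] brewer]]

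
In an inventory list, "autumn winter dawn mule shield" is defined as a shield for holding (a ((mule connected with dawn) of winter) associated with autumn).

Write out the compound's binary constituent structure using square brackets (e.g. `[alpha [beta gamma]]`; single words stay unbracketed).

[[autumn [winter [dawn mule]]] shield]

Overall it is a kind of shield; the modifier is "autumn winter dawn mule".
Inside "autumn winter dawn mule": head "mule" (specifically "winter dawn mule"), modifier "autumn".
Inside "winter dawn mule": head "mule" (specifically "dawn mule"), modifier "winter".
Inside "dawn mule": head "mule", modifier "dawn".
Assembled: [[autumn [winter [dawn mule]]] shield].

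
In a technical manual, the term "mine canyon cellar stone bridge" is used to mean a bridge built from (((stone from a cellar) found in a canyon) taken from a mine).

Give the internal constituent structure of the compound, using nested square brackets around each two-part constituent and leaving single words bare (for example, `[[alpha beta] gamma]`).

[[mine [canyon [cellar stone]]] bridge]

At the top level: head "bridge"; modifier "mine canyon cellar stone".
"mine canyon cellar stone" → head "stone" (specifically "canyon cellar stone"), modifier "mine".
"canyon cellar stone" → head "stone" (specifically "cellar stone"), modifier "canyon".
"cellar stone" → head "stone", modifier "cellar".
Putting it together: [[mine [canyon [cellar stone]]] bridge].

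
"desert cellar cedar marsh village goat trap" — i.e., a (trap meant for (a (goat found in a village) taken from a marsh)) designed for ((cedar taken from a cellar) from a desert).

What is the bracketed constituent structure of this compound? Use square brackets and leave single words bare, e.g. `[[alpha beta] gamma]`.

At the top level: head "trap" (specifically "marsh village goat trap"); modifier "desert cellar cedar".
Within "desert cellar cedar", the head is "cedar" (specifically "cellar cedar") and the modifier is "desert".
Within "cellar cedar", the head is "cedar" and the modifier is "cellar".
Within "marsh village goat trap", the head is "trap" and the modifier is "marsh village goat".
Within "marsh village goat", the head is "goat" (specifically "village goat") and the modifier is "marsh".
Within "village goat", the head is "goat" and the modifier is "village".
Putting it together: [[desert [cellar cedar]] [[marsh [village goat]] trap]].

[[desert [cellar cedar]] [[marsh [village goat]] trap]]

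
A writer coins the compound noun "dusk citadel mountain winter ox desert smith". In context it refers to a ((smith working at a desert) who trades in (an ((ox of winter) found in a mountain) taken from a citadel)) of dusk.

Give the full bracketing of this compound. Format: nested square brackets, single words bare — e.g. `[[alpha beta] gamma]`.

At the top level: head "smith" (specifically "citadel mountain winter ox desert smith"); modifier "dusk".
Within "citadel mountain winter ox desert smith", the head is "smith" (specifically "desert smith") and the modifier is "citadel mountain winter ox".
Within "citadel mountain winter ox", the head is "ox" (specifically "mountain winter ox") and the modifier is "citadel".
Within "mountain winter ox", the head is "ox" (specifically "winter ox") and the modifier is "mountain".
Within "winter ox", the head is "ox" and the modifier is "winter".
Within "desert smith", the head is "smith" and the modifier is "desert".
So the structure is [dusk [[citadel [mountain [winter ox]]] [desert smith]]].

[dusk [[citadel [mountain [winter ox]]] [desert smith]]]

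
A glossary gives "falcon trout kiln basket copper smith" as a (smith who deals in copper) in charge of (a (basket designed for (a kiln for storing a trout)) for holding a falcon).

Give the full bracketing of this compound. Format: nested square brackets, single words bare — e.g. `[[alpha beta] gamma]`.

Whole compound: head "smith" (specifically "copper smith"), modifier "falcon trout kiln basket".
"falcon trout kiln basket" → head "basket" (specifically "trout kiln basket"), modifier "falcon".
"trout kiln basket" → head "basket", modifier "trout kiln".
"trout kiln" → head "kiln", modifier "trout".
"copper smith" → head "smith", modifier "copper".
So the structure is [[falcon [[trout kiln] basket]] [copper smith]].

[[falcon [[trout kiln] basket]] [copper smith]]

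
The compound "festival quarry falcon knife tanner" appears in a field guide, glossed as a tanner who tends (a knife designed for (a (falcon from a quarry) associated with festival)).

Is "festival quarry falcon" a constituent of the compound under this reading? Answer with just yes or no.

The paraphrase groups the words so that "festival quarry falcon" is one unit: it corresponds to a single parenthesized sub-phrase.
The full structure is [[[festival [quarry falcon]] knife] tanner], in which [festival quarry falcon] is a constituent.

yes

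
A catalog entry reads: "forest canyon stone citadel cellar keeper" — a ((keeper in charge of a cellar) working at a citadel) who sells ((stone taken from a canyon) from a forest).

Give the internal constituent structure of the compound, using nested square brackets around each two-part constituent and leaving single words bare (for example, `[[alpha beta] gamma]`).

Overall it is a kind of keeper (specifically "citadel cellar keeper"); the modifier is "forest canyon stone".
Within "forest canyon stone", the head is "stone" (specifically "canyon stone") and the modifier is "forest".
Within "canyon stone", the head is "stone" and the modifier is "canyon".
Within "citadel cellar keeper", the head is "keeper" (specifically "cellar keeper") and the modifier is "citadel".
Within "cellar keeper", the head is "keeper" and the modifier is "cellar".
Assembled: [[forest [canyon stone]] [citadel [cellar keeper]]].

[[forest [canyon stone]] [citadel [cellar keeper]]]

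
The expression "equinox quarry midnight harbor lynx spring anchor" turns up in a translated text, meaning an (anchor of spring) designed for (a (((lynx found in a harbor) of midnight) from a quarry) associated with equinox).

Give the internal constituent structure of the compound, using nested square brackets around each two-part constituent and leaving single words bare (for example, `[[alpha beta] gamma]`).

[[equinox [quarry [midnight [harbor lynx]]]] [spring anchor]]

Overall it is a kind of anchor (specifically "spring anchor"); the modifier is "equinox quarry midnight harbor lynx".
"equinox quarry midnight harbor lynx" → head "lynx" (specifically "quarry midnight harbor lynx"), modifier "equinox".
"quarry midnight harbor lynx" → head "lynx" (specifically "midnight harbor lynx"), modifier "quarry".
"midnight harbor lynx" → head "lynx" (specifically "harbor lynx"), modifier "midnight".
"harbor lynx" → head "lynx", modifier "harbor".
"spring anchor" → head "anchor", modifier "spring".
So the structure is [[equinox [quarry [midnight [harbor lynx]]]] [spring anchor]].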